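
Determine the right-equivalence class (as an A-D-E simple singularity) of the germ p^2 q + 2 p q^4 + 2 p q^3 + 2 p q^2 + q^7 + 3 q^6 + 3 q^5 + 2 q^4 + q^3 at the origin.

D_7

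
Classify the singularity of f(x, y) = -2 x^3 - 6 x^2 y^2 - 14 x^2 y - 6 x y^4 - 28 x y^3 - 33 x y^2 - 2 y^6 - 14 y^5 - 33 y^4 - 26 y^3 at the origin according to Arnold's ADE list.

D4

The Hessian of f at 0 has rank 0. Corank 2; j^3 = -(x + 2*y)*(2*x^2 + 10*x*y + 13*y^2) splits into three distinct lines over C (the quadratic factor has nonzero discriminant), so D_4.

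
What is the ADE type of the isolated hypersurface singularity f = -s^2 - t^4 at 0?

The Hessian of f at 0 has rank 1. Corank 1: A-series; mu = 3 gives A_3.

A3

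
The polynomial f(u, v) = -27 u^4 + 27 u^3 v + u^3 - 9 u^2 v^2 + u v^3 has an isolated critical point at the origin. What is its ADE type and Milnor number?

Type E_{7}, Milnor number mu = 7.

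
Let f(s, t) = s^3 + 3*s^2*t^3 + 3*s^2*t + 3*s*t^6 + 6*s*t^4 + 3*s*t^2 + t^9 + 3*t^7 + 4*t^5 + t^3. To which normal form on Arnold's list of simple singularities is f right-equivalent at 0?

E_{8}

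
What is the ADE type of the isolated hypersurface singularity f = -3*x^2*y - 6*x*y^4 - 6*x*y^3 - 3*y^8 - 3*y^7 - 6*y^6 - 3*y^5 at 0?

D9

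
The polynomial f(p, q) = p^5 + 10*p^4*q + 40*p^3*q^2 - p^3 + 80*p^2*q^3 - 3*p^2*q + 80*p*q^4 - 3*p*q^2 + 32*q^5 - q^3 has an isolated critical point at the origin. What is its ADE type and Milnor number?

Type E_8, Milnor number mu = 8.

The Hessian of f at 0 is [[0, 0], [0, 0]] with rank 0, so corank 2. A Groebner basis of the Jacobian ideal J(f) in C{p,q} is {q^5, p*q^3 + 5*q^4/4, p^2 + 2*p*q + q^2}; counting standard monomials gives mu = 8. Corank 2; j^3 = -(p + q)^3 is a perfect cube, so E-series; the 5-jet and mu = 8 give E_8.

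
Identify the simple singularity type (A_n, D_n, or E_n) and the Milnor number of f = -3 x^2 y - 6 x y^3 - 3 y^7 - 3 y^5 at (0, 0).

Type D_{8}, Milnor number mu = 8.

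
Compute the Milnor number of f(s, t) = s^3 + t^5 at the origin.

8

The Hessian of f at 0 is [[0, 0], [0, 0]] with rank 0, so corank 2. A Groebner basis of the Jacobian ideal J(f) in C{s,t} is {t^4, s^2}; counting standard monomials gives mu = 8. Corank 2; j^3 = s^3 is a perfect cube, so E-series; the 5-jet and mu = 8 give E_8.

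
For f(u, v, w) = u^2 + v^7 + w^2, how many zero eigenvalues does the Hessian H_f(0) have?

1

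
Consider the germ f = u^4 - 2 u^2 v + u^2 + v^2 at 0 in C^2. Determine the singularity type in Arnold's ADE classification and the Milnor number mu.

Type A_{1}, Milnor number mu = 1.

The Hessian of f at 0 has rank 2. Corank 0: nondegenerate Morse point, so A_1.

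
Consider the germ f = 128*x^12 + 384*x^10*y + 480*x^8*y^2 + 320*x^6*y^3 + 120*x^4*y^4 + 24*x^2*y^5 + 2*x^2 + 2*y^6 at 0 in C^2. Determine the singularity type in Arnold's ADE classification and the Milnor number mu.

Type A_{5}, Milnor number mu = 5.

The Hessian of f at 0 has rank 1. Corank 1: A-series; mu = 5 gives A_5.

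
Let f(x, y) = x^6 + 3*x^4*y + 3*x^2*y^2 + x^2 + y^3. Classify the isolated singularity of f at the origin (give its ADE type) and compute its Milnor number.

The Hessian of f at 0 has rank 1. Corank 1: A-series; mu = 2 gives A_2.

Type A2, Milnor number mu = 2.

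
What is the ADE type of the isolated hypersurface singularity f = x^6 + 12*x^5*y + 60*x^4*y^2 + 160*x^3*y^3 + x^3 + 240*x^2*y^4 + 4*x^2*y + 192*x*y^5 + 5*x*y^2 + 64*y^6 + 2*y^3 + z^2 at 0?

D_{7}

The Hessian of f at 0 has rank 1. Corank 2; j^3 = (x + y)^2*(x + 2*y) has shape L^2 M (L != M), so D-series; mu = 7 gives D_7.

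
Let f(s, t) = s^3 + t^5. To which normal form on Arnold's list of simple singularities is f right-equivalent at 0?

E_{8}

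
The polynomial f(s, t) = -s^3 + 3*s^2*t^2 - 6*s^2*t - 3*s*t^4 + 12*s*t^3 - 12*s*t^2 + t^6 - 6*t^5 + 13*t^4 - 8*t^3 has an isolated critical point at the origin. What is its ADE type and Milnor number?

Type E_{6}, Milnor number mu = 6.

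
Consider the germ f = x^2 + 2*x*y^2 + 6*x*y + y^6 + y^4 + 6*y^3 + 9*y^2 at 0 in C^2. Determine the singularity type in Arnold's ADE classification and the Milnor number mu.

Type A5, Milnor number mu = 5.

The Hessian of f at 0 is [[2, 6], [6, 18]] with rank 1, so corank 1. A Groebner basis of the Jacobian ideal J(f) in C{x,y} is {x^3 + 27*x^2 + 135*x*y - 162*x - 486*y, x^2*y - 6*x^2 - 27*x*y + 27*x + 81*y, x + y^2 + 3*y}; counting standard monomials gives mu = 5. Corank 1: A-series; mu = 5 gives A_5.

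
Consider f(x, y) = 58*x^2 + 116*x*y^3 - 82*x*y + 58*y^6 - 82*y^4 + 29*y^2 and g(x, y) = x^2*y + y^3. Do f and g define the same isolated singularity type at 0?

The Hessian of f at 0 is [[116, -82], [-82, 58]] with rank 2, so corank 0. A Groebner basis of the Jacobian ideal J(f) in C{x,y} is {x, y}; counting standard monomials gives mu = 1. Corank 0: nondegenerate Morse point, so A_1. The Hessian of g at 0 is [[0, 0], [0, 0]] with rank 0, so corank 2. A Groebner basis of the Jacobian ideal J(g) in C{x,y} is {y^3, x^2 + 3*y^2, x*y}; counting standard monomials gives mu = 4. Corank 2; j^3 = y*(x^2 + y^2) splits into three distinct lines over C (the quadratic factor has nonzero discriminant), so D_4. f is A_1 but g is D_4, hence not right-equivalent.

No.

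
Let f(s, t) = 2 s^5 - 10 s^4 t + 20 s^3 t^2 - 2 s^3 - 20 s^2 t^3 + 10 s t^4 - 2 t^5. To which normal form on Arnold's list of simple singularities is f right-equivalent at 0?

The Hessian of f at 0 has rank 0. Corank 2; j^3 = -2*s^3 is a perfect cube, so E-series; the 5-jet and mu = 8 give E_8.

E_{8}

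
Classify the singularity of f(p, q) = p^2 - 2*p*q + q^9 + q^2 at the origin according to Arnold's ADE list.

A_8

The Hessian of f at 0 is [[2, -2], [-2, 2]] with rank 1, so corank 1. A Groebner basis of the Jacobian ideal J(f) in C{p,q} is {q^8, p - q}; counting standard monomials gives mu = 8. Corank 1: A-series; mu = 8 gives A_8.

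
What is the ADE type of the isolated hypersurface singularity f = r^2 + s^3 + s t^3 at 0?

E_{7}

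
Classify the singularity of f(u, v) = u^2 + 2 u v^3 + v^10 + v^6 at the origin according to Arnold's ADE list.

A_{9}

The Hessian of f at 0 is [[2, 0], [0, 0]] with rank 1, so corank 1. A Groebner basis of the Jacobian ideal J(f) in C{u,v} is {u^3, u + v^3}; counting standard monomials gives mu = 9. Corank 1: A-series; mu = 9 gives A_9.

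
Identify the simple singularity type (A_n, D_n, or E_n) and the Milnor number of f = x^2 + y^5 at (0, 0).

Type A4, Milnor number mu = 4.

The Hessian of f at 0 is [[2, 0], [0, 0]] with rank 1, so corank 1. A Groebner basis of the Jacobian ideal J(f) in C{x,y} is {y^4, x}; counting standard monomials gives mu = 4. Corank 1: A-series; mu = 4 gives A_4.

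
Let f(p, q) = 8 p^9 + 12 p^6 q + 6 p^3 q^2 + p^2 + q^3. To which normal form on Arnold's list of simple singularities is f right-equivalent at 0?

A2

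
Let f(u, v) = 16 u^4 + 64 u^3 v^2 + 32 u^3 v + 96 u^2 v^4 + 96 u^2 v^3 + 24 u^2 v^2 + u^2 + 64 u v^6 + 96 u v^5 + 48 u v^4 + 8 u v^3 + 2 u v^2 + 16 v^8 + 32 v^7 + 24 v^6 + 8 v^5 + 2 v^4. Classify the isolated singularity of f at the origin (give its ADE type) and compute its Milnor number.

Type A_3, Milnor number mu = 3.

The Hessian of f at 0 is [[2, 0], [0, 0]] with rank 1, so corank 1. A Groebner basis of the Jacobian ideal J(f) in C{u,v} is {u^2, u*v, u + v^2}; counting standard monomials gives mu = 3. Corank 1: A-series; mu = 3 gives A_3.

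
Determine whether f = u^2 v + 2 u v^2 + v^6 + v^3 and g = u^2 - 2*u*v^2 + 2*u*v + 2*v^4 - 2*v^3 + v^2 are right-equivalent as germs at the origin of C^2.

No.

The Hessian of f at 0 is [[0, 0], [0, 0]] with rank 0, so corank 2. A Groebner basis of the Jacobian ideal J(f) in C{u,v} is {u^2/6 + v^5 - v^2/6, u^3 + v^3, u*v + v^2}; counting standard monomials gives mu = 7. Corank 2; j^3 = v*(u + v)^2 has shape L^2 M (L != M), so D-series; mu = 7 gives D_7. The Hessian of g at 0 is [[2, 2], [2, 2]] with rank 1, so corank 1. A Groebner basis of the Jacobian ideal J(g) in C{u,v} is {u^2 - u - v, u*v + u + v, -u + v^2 - v}; counting standard monomials gives mu = 3. Corank 1: A-series; mu = 3 gives A_3. f is D_7 but g is A_3, hence not right-equivalent.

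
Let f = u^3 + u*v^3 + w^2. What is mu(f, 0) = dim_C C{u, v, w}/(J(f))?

7

The Hessian of f at 0 has rank 1. Corank 2; j^3 = u^3 is a perfect cube, so E-series; the 4-jet and mu = 7 give E_7.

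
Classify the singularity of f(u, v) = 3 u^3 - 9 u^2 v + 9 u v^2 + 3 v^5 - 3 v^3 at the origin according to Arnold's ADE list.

E_8

The Hessian of f at 0 has rank 0. Corank 2; j^3 = 3*(u - v)^3 is a perfect cube, so E-series; the 5-jet and mu = 8 give E_8.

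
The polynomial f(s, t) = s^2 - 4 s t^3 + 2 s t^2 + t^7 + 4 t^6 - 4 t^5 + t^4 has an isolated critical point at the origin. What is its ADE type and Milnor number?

Type A6, Milnor number mu = 6.

The Hessian of f at 0 is [[2, 0], [0, 0]] with rank 1, so corank 1. A Groebner basis of the Jacobian ideal J(f) in C{s,t} is {s^3, s^2*t + s^2/4 - s*t/8 - s/16 - t^2/16, s^2/2 + s*t^2 + s*t/4 + s/8 + t^2/8, -s/2 + t^3 - t^2/2}; counting standard monomials gives mu = 6. Corank 1: A-series; mu = 6 gives A_6.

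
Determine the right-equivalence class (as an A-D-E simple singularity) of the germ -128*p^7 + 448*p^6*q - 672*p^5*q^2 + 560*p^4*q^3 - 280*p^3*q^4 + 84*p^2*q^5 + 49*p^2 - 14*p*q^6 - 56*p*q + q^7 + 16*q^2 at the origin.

A6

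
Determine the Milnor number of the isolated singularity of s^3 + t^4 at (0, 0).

6

The Hessian of f at 0 is [[0, 0], [0, 0]] with rank 0, so corank 2. A Groebner basis of the Jacobian ideal J(f) in C{s,t} is {t^3, s^2}; counting standard monomials gives mu = 6. Corank 2; j^3 = s^3 is a perfect cube, so E-series; the 4-jet and mu = 6 give E_6.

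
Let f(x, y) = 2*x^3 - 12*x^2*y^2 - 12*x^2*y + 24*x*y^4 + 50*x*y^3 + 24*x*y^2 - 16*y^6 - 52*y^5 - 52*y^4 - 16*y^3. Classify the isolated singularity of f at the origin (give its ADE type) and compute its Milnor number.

Type E_{7}, Milnor number mu = 7.

The Hessian of f at 0 is [[0, 0], [0, 0]] with rank 0, so corank 2. A Groebner basis of the Jacobian ideal J(f) in C{x,y} is {-x^2/4 + x*y + y^4 - y^3/12 - y^2, x^3 - 11*x^2/2 + 22*x*y - 59*y^3/6 - 22*y^2, x^2*y - 23*x^2/12 + 23*x*y/3 - 167*y^3/36 - 23*y^2/3, -x^2/2 + x*y^2 + 2*x*y - 13*y^3/6 - 2*y^2}; counting standard monomials gives mu = 7. Corank 2; j^3 = 2*(x - 2*y)^3 is a perfect cube, so E-series; the 4-jet and mu = 7 give E_7.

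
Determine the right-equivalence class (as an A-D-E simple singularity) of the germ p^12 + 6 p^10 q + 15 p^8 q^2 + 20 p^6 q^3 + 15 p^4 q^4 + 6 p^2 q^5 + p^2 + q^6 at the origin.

A_{5}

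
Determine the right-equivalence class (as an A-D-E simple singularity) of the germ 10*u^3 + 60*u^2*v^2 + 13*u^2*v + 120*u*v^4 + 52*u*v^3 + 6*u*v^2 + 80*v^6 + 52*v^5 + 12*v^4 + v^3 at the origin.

D4

The Hessian of f at 0 is [[0, 0], [0, 0]] with rank 0, so corank 2. A Groebner basis of the Jacobian ideal J(f) in C{u,v} is {v^3, u^2 - 3*v^2/11, u*v + 6*v^2/11}; counting standard monomials gives mu = 4. Corank 2; j^3 = (2*u + v)*(5*u^2 + 4*u*v + v^2) splits into three distinct lines over C (the quadratic factor has nonzero discriminant), so D_4.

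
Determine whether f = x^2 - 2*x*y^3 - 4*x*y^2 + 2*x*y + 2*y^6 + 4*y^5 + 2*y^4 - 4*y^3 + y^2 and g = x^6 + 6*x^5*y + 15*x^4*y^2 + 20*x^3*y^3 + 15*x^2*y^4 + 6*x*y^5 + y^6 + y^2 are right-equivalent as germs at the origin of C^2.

The Hessian of f at 0 has rank 1. Corank 1: A-series; mu = 5 gives A_5. The Hessian of g at 0 has rank 1. Corank 1: A-series; mu = 5 gives A_5. Both have type A_5, hence right-equivalent.

Yes.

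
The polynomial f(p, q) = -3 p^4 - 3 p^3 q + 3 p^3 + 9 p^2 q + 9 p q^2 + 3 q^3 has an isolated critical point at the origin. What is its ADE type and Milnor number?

Type E_{7}, Milnor number mu = 7.

The Hessian of f at 0 is [[0, 0], [0, 0]] with rank 0, so corank 2. A Groebner basis of the Jacobian ideal J(f) in C{p,q} is {3*p^2 + 6*p*q + q^4 + q^3 + 3*q^2, p^3 - 3*p^2 - 6*p*q - 3*q^2, p^2*q + 3*p^2 + 6*p*q + 3*q^2, -2*p^2 + p*q^2 - 4*p*q + q^3/3 - 2*q^2}; counting standard monomials gives mu = 7. Corank 2; j^3 = 3*(p + q)^3 is a perfect cube, so E-series; the 4-jet and mu = 7 give E_7.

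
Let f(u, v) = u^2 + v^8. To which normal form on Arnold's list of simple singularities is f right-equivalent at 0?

A_7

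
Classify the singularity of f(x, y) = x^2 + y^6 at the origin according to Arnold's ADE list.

The Hessian of f at 0 has rank 1. Corank 1: A-series; mu = 5 gives A_5.

A_5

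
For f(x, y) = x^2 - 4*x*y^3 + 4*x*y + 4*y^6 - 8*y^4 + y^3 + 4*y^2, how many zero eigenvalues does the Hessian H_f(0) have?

1

Hessian at 0 has rank 1.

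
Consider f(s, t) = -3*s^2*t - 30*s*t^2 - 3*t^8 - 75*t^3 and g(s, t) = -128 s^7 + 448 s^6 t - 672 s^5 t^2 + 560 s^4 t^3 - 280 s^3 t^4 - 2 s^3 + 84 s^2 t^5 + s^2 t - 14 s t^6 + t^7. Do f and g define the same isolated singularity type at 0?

The Hessian of f at 0 is [[0, 0], [0, 0]] with rank 0, so corank 2. A Groebner basis of the Jacobian ideal J(f) in C{s,t} is {s^2/8 + t^7 - 25*t^2/8, s^3 + 125*t^3, s*t + 5*t^2}; counting standard monomials gives mu = 9. Corank 2; j^3 = -3*t*(s + 5*t)^2 has shape L^2 M (L != M), so D-series; mu = 9 gives D_9. The Hessian of g at 0 is [[0, 0], [0, 0]] with rank 0, so corank 2. A Groebner basis of the Jacobian ideal J(g) in C{s,t} is {s*t/14 + t^6, s*t^2, s^2 - s*t/2}; counting standard monomials gives mu = 8. Corank 2; j^3 = -s^2*(2*s - t) has shape L^2 M (L != M), so D-series; mu = 8 gives D_8. f is D_9 but g is D_8, hence not right-equivalent.

No.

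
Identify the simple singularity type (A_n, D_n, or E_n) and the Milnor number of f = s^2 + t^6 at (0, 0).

The Hessian of f at 0 has rank 1. Corank 1: A-series; mu = 5 gives A_5.

Type A_{5}, Milnor number mu = 5.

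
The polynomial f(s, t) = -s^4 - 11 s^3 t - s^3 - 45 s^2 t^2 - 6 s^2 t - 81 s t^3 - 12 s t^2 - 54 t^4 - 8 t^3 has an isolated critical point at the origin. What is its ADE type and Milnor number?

Type E_7, Milnor number mu = 7.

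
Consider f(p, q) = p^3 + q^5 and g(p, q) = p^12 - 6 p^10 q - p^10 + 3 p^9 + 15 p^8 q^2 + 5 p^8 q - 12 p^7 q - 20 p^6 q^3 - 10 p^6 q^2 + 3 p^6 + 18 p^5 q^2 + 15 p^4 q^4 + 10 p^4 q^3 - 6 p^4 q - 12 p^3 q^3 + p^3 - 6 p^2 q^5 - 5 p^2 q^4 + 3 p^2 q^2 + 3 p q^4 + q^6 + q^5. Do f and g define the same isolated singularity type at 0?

The Hessian of f at 0 has rank 0. Corank 2; j^3 = p^3 is a perfect cube, so E-series; the 5-jet and mu = 8 give E_8. The Hessian of g at 0 has rank 0. Corank 2; j^3 = p^3 is a perfect cube, so E-series; the 5-jet and mu = 8 give E_8. Both have type E_8, hence right-equivalent.

Yes.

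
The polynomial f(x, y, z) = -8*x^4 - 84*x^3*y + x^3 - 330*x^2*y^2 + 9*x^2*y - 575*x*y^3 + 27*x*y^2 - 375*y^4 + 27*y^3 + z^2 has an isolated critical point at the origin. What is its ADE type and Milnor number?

Type E7, Milnor number mu = 7.

The Hessian of f at 0 has rank 1. Corank 2; j^3 = (x + 3*y)^3 is a perfect cube, so E-series; the 4-jet and mu = 7 give E_7.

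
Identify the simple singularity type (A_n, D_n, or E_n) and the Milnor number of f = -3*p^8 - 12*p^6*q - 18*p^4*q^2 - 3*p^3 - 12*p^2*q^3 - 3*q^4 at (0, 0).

The Hessian of f at 0 has rank 0. Corank 2; j^3 = -3*p^3 is a perfect cube, so E-series; the 4-jet and mu = 6 give E_6.

Type E_{6}, Milnor number mu = 6.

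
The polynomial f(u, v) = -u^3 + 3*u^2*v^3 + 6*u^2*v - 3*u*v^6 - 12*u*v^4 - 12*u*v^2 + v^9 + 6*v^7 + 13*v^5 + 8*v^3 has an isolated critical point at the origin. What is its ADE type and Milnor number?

Type E_{8}, Milnor number mu = 8.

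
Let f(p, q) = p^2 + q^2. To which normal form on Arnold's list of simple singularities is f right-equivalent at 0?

The Hessian of f at 0 has rank 2. Corank 0: nondegenerate Morse point, so A_1.

A1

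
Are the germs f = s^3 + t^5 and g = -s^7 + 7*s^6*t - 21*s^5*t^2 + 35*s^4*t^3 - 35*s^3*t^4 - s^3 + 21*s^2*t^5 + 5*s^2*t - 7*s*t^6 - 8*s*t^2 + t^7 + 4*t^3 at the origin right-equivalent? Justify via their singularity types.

No.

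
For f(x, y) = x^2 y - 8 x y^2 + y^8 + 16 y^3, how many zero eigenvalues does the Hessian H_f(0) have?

The Hessian at 0 is [[0, 0], [0, 0]] of rank 0; hence corank 2.

2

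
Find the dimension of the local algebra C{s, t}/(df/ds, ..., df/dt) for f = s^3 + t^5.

8

The Hessian of f at 0 is [[0, 0], [0, 0]] with rank 0, so corank 2. A Groebner basis of the Jacobian ideal J(f) in C{s,t} is {t^4, s^2}; counting standard monomials gives mu = 8. Corank 2; j^3 = s^3 is a perfect cube, so E-series; the 5-jet and mu = 8 give E_8.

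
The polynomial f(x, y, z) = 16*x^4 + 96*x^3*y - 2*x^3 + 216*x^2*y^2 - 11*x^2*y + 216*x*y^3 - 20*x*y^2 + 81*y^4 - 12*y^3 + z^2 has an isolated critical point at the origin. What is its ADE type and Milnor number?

The Hessian of f at 0 has rank 1. Corank 2; j^3 = -(x + 2*y)^2*(2*x + 3*y) has shape L^2 M (L != M), so D-series; mu = 5 gives D_5.

Type D_{5}, Milnor number mu = 5.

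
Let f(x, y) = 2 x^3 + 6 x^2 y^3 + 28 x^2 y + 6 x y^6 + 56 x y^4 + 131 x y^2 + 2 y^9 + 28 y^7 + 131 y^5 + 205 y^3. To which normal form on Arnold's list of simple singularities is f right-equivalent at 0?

D_{4}

The Hessian of f at 0 has rank 0. Corank 2; j^3 = (x + 5*y)*(2*x^2 + 18*x*y + 41*y^2) splits into three distinct lines over C (the quadratic factor has nonzero discriminant), so D_4.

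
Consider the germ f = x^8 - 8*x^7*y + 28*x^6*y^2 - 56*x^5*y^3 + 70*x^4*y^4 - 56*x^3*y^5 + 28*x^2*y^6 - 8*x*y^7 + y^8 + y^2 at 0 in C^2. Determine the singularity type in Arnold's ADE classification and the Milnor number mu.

The Hessian of f at 0 has rank 1. Corank 1: A-series; mu = 7 gives A_7.

Type A_{7}, Milnor number mu = 7.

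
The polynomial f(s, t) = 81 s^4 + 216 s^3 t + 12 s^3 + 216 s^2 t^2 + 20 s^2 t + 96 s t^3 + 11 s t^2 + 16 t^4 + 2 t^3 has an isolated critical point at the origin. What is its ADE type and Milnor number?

The Hessian of f at 0 has rank 0. Corank 2; j^3 = (2*s + t)^2*(3*s + 2*t) has shape L^2 M (L != M), so D-series; mu = 5 gives D_5.

Type D_5, Milnor number mu = 5.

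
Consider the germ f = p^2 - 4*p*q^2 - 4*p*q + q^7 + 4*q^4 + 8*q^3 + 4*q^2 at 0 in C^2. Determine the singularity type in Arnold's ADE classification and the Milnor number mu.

Type A_6, Milnor number mu = 6.

The Hessian of f at 0 is [[2, -4], [-4, 8]] with rank 1, so corank 1. A Groebner basis of the Jacobian ideal J(f) in C{p,q} is {p^3 - 6*p^2*q + 6*p^2 - 16*p*q + 4*p - 8*q, -p/2 + q^2 + q}; counting standard monomials gives mu = 6. Corank 1: A-series; mu = 6 gives A_6.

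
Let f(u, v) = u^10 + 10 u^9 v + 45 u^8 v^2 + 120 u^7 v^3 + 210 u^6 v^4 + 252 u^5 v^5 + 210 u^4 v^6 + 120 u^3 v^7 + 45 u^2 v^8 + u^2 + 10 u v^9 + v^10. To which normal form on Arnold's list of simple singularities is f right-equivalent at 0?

The Hessian of f at 0 has rank 1. Corank 1: A-series; mu = 9 gives A_9.

A_{9}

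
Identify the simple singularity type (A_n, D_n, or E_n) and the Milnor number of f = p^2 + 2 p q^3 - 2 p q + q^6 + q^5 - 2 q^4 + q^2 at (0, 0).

Type A_4, Milnor number mu = 4.

The Hessian of f at 0 has rank 1. Corank 1: A-series; mu = 4 gives A_4.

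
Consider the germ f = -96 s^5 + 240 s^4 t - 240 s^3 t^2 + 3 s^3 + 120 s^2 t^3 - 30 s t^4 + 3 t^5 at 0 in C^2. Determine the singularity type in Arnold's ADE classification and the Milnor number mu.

Type E_8, Milnor number mu = 8.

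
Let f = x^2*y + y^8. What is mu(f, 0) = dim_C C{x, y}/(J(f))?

9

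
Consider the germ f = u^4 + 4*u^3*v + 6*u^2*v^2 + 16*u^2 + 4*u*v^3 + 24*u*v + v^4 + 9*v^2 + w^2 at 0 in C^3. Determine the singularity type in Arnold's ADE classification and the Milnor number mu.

Type A_3, Milnor number mu = 3.

The Hessian of f at 0 is [[32, 24, 0], [24, 18, 0], [0, 0, 2]] with rank 2, so corank 1. A Groebner basis of the Jacobian ideal J(f) in C{u,v,w} is {v^3, u + 3*v/4, w}; counting standard monomials gives mu = 3. Corank 1: A-series; mu = 3 gives A_3.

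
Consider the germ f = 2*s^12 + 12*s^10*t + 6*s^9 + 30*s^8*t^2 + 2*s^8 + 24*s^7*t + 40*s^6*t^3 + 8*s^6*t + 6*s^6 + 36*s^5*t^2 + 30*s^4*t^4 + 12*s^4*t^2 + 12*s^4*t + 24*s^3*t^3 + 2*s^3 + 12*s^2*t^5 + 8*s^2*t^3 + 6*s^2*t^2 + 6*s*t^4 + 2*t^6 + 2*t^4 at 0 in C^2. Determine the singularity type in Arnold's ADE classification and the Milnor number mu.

Type E_6, Milnor number mu = 6.

The Hessian of f at 0 has rank 0. Corank 2; j^3 = 2*s^3 is a perfect cube, so E-series; the 4-jet and mu = 6 give E_6.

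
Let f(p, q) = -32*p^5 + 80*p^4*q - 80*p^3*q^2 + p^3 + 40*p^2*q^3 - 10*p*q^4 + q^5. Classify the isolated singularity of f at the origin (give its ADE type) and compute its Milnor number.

Type E8, Milnor number mu = 8.

The Hessian of f at 0 has rank 0. Corank 2; j^3 = p^3 is a perfect cube, so E-series; the 5-jet and mu = 8 give E_8.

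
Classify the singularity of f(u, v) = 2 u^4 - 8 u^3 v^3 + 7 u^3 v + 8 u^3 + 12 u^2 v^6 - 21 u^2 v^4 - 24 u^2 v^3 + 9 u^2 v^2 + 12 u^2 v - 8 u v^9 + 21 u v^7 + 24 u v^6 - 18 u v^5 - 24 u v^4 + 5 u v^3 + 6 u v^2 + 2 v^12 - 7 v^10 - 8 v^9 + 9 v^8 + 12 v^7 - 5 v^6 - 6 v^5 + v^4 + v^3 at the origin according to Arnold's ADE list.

E7

The Hessian of f at 0 has rank 0. Corank 2; j^3 = (2*u + v)^3 is a perfect cube, so E-series; the 4-jet and mu = 7 give E_7.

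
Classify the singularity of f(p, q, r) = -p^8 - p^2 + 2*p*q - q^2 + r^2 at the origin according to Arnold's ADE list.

The Hessian of f at 0 has rank 2. Corank 1: A-series; mu = 7 gives A_7.

A7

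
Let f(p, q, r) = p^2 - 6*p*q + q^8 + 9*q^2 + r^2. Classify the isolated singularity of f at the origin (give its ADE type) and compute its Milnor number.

The Hessian of f at 0 is [[2, -6, 0], [-6, 18, 0], [0, 0, 2]] with rank 2, so corank 1. A Groebner basis of the Jacobian ideal J(f) in C{p,q,r} is {q^7, p - 3*q, r}; counting standard monomials gives mu = 7. Corank 1: A-series; mu = 7 gives A_7.

Type A7, Milnor number mu = 7.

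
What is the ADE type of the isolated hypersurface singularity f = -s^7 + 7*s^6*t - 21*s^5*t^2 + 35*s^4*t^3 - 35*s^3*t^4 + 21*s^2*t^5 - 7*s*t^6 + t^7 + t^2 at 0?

A6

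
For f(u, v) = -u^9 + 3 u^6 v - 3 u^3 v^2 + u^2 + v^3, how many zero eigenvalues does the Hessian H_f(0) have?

1

The Hessian at 0 is [[2, 0], [0, 0]] of rank 1; hence corank 1.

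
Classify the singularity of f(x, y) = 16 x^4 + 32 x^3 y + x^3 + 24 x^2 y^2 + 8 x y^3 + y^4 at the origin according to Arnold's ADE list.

The Hessian of f at 0 is [[0, 0], [0, 0]] with rank 0, so corank 2. A Groebner basis of the Jacobian ideal J(f) in C{x,y} is {y^4, x*y^2 + y^3/6, x^2}; counting standard monomials gives mu = 6. Corank 2; j^3 = x^3 is a perfect cube, so E-series; the 4-jet and mu = 6 give E_6.

E6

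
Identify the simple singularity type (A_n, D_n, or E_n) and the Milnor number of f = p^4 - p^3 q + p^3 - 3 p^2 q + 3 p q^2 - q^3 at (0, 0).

Type E7, Milnor number mu = 7.

The Hessian of f at 0 has rank 0. Corank 2; j^3 = (p - q)^3 is a perfect cube, so E-series; the 4-jet and mu = 7 give E_7.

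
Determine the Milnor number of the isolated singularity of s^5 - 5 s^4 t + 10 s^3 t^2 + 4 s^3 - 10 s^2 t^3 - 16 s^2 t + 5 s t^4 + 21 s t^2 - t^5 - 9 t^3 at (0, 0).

The Hessian of f at 0 is [[0, 0], [0, 0]] with rank 0, so corank 2. A Groebner basis of the Jacobian ideal J(f) in C{s,t} is {-32*s*t/5 + t^4 + 48*t^2/5, s*t^2 - 3*t^3/2, s^2 - 5*s*t/2 + 3*t^2/2}; counting standard monomials gives mu = 6. Corank 2; j^3 = (s - t)*(2*s - 3*t)^2 has shape L^2 M (L != M), so D-series; mu = 6 gives D_6.

6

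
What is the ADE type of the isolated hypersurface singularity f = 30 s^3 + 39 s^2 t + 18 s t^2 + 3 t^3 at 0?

The Hessian of f at 0 has rank 0. Corank 2; j^3 = 3*(2*s + t)*(5*s^2 + 4*s*t + t^2) splits into three distinct lines over C (the quadratic factor has nonzero discriminant), so D_4.

D4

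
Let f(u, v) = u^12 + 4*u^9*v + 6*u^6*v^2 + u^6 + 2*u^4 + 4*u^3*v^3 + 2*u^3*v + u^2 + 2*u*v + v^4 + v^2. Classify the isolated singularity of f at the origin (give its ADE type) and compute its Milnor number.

The Hessian of f at 0 is [[2, 2], [2, 2]] with rank 1, so corank 1. A Groebner basis of the Jacobian ideal J(f) in C{u,v} is {v^3, u + v}; counting standard monomials gives mu = 3. Corank 1: A-series; mu = 3 gives A_3.

Type A3, Milnor number mu = 3.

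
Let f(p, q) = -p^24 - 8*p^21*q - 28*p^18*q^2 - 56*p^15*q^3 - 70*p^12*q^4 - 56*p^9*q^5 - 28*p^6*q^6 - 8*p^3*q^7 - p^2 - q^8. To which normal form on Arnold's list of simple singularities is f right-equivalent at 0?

A7

The Hessian of f at 0 has rank 1. Corank 1: A-series; mu = 7 gives A_7.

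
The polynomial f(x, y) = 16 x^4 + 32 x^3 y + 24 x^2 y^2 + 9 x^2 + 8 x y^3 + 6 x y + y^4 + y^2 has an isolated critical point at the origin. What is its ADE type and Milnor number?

Type A_3, Milnor number mu = 3.

The Hessian of f at 0 is [[18, 6], [6, 2]] with rank 1, so corank 1. A Groebner basis of the Jacobian ideal J(f) in C{x,y} is {y^3, x + y/3}; counting standard monomials gives mu = 3. Corank 1: A-series; mu = 3 gives A_3.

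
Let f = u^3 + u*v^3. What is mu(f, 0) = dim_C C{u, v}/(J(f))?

The Hessian of f at 0 has rank 0. Corank 2; j^3 = u^3 is a perfect cube, so E-series; the 4-jet and mu = 7 give E_7.

7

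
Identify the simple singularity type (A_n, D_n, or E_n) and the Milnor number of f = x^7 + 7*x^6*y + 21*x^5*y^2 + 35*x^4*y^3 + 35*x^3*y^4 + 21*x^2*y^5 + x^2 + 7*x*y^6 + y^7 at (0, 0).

The Hessian of f at 0 has rank 1. Corank 1: A-series; mu = 6 gives A_6.

Type A6, Milnor number mu = 6.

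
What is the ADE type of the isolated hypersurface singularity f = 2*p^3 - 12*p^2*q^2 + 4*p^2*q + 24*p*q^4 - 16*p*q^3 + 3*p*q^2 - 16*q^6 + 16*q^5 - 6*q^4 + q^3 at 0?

The Hessian of f at 0 is [[0, 0], [0, 0]] with rank 0, so corank 2. A Groebner basis of the Jacobian ideal J(f) in C{p,q} is {q^3, p^2 - 3*q^2/2, p*q + 3*q^2/2}; counting standard monomials gives mu = 4. Corank 2; j^3 = (p + q)*(2*p^2 + 2*p*q + q^2) splits into three distinct lines over C (the quadratic factor has nonzero discriminant), so D_4.

D_{4}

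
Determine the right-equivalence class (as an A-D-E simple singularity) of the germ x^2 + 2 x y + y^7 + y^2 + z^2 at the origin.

The Hessian of f at 0 is [[2, 2, 0], [2, 2, 0], [0, 0, 2]] with rank 2, so corank 1. A Groebner basis of the Jacobian ideal J(f) in C{x,y,z} is {y^6, x + y, z}; counting standard monomials gives mu = 6. Corank 1: A-series; mu = 6 gives A_6.

A_{6}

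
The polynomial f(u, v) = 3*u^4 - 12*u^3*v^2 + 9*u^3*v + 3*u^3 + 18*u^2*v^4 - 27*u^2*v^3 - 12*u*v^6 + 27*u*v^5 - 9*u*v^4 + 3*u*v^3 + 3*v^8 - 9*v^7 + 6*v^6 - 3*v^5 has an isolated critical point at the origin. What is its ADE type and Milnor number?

The Hessian of f at 0 has rank 0. Corank 2; j^3 = 3*u^3 is a perfect cube, so E-series; the 4-jet and mu = 7 give E_7.

Type E_{7}, Milnor number mu = 7.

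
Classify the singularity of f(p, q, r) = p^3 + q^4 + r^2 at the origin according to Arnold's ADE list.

The Hessian of f at 0 is [[0, 0, 0], [0, 0, 0], [0, 0, 2]] with rank 1, so corank 2. A Groebner basis of the Jacobian ideal J(f) in C{p,q,r} is {q^3, p^2, r}; counting standard monomials gives mu = 6. Corank 2; j^3 = p^3 is a perfect cube, so E-series; the 4-jet and mu = 6 give E_6.

E_{6}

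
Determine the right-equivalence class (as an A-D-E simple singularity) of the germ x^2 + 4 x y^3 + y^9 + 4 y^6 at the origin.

The Hessian of f at 0 has rank 1. Corank 1: A-series; mu = 8 gives A_8.

A_8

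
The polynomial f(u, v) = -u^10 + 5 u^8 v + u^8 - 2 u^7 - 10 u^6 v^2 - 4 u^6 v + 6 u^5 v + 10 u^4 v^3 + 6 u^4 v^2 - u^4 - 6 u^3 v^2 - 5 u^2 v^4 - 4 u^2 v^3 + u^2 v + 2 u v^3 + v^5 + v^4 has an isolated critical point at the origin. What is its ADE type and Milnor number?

The Hessian of f at 0 has rank 0. Corank 2; j^3 = u^2*v has shape L^2 M (L != M), so D-series; mu = 5 gives D_5.

Type D_{5}, Milnor number mu = 5.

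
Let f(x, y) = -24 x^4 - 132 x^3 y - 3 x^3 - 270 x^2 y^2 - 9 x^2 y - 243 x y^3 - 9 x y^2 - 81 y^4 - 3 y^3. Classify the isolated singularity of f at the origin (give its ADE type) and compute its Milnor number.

The Hessian of f at 0 is [[0, 0], [0, 0]] with rank 0, so corank 2. A Groebner basis of the Jacobian ideal J(f) in C{x,y} is {3*x^2/4 + 3*x*y/2 + y^4 + y^3/4 + 3*y^2/4, x^3 + 15*x^2/4 + 15*x*y/2 + 9*y^3/4 + 15*y^2/4, x^2*y - 9*x^2/4 - 9*x*y/2 - 7*y^3/4 - 9*y^2/4, x^2 + x*y^2 + 2*x*y + 4*y^3/3 + y^2}; counting standard monomials gives mu = 7. Corank 2; j^3 = -3*(x + y)^3 is a perfect cube, so E-series; the 4-jet and mu = 7 give E_7.

Type E_7, Milnor number mu = 7.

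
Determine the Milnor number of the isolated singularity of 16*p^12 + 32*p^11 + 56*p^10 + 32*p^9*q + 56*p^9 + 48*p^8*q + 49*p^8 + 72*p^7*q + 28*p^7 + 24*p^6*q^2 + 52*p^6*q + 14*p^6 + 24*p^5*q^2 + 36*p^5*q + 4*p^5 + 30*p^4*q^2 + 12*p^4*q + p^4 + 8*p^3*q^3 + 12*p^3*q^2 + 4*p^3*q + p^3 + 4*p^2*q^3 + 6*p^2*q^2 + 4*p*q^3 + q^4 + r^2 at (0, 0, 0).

6

The Hessian of f at 0 has rank 1. Corank 2; j^3 = p^3 is a perfect cube, so E-series; the 4-jet and mu = 6 give E_6.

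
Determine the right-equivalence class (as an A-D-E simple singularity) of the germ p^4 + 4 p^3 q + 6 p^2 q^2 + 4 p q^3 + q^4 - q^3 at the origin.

E_{6}

The Hessian of f at 0 is [[0, 0], [0, 0]] with rank 0, so corank 2. A Groebner basis of the Jacobian ideal J(f) in C{p,q} is {p^3 + 3*p^2*q, q^2}; counting standard monomials gives mu = 6. Corank 2; j^3 = -q^3 is a perfect cube, so E-series; the 4-jet and mu = 6 give E_6.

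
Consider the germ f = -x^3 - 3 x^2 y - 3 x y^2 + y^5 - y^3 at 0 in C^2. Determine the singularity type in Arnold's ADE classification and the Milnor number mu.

The Hessian of f at 0 has rank 0. Corank 2; j^3 = -(x + y)^3 is a perfect cube, so E-series; the 5-jet and mu = 8 give E_8.

Type E_{8}, Milnor number mu = 8.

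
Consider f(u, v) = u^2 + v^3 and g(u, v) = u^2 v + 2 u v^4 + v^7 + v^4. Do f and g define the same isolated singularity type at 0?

The Hessian of f at 0 is [[2, 0], [0, 0]] with rank 1, so corank 1. A Groebner basis of the Jacobian ideal J(f) in C{u,v} is {v^2, u}; counting standard monomials gives mu = 2. Corank 1: A-series; mu = 2 gives A_2. The Hessian of g at 0 is [[0, 0], [0, 0]] with rank 0, so corank 2. A Groebner basis of the Jacobian ideal J(g) in C{u,v} is {u^3, u^2/4 + v^3, u*v}; counting standard monomials gives mu = 5. Corank 2; j^3 = u^2*v has shape L^2 M (L != M), so D-series; mu = 5 gives D_5. f is A_2 but g is D_5, hence not right-equivalent.

No.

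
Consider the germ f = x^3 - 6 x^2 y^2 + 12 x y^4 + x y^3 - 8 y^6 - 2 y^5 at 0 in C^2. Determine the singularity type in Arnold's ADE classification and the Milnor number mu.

The Hessian of f at 0 has rank 0. Corank 2; j^3 = x^3 is a perfect cube, so E-series; the 4-jet and mu = 7 give E_7.

Type E_7, Milnor number mu = 7.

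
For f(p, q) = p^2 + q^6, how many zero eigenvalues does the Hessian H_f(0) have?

1

Hessian at 0 has rank 1.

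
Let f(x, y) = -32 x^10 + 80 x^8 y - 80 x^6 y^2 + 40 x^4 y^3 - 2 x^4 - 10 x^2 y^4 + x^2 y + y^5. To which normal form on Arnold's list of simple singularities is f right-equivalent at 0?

D6

The Hessian of f at 0 has rank 0. Corank 2; j^3 = x^2*y has shape L^2 M (L != M), so D-series; mu = 6 gives D_6.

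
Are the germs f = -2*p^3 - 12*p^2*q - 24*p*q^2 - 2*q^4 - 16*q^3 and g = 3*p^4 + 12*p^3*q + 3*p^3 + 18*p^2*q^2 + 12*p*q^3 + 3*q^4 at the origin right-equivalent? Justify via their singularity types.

The Hessian of f at 0 is [[0, 0], [0, 0]] with rank 0, so corank 2. A Groebner basis of the Jacobian ideal J(f) in C{p,q} is {q^3, p^2 + 4*p*q + 4*q^2}; counting standard monomials gives mu = 6. Corank 2; j^3 = -2*(p + 2*q)^3 is a perfect cube, so E-series; the 4-jet and mu = 6 give E_6. The Hessian of g at 0 is [[0, 0], [0, 0]] with rank 0, so corank 2. A Groebner basis of the Jacobian ideal J(g) in C{p,q} is {q^4, p*q^2 + q^3/3, p^2}; counting standard monomials gives mu = 6. Corank 2; j^3 = 3*p^3 is a perfect cube, so E-series; the 4-jet and mu = 6 give E_6. Both have type E_6, hence right-equivalent.

Yes.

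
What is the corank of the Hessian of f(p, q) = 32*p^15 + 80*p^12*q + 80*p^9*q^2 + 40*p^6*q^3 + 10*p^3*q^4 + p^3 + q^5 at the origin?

2

Hessian at 0 has rank 0.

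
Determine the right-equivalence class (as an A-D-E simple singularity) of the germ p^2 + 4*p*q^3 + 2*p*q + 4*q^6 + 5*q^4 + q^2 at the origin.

A3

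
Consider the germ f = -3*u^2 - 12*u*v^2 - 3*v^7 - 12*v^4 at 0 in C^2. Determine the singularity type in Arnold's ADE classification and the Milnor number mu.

Type A_6, Milnor number mu = 6.

The Hessian of f at 0 has rank 1. Corank 1: A-series; mu = 6 gives A_6.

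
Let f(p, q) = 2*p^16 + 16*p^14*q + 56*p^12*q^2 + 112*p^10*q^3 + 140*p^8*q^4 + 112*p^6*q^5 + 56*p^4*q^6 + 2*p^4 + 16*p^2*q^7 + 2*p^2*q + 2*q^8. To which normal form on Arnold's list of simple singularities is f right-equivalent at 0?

D9

The Hessian of f at 0 has rank 0. Corank 2; j^3 = 2*p^2*q has shape L^2 M (L != M), so D-series; mu = 9 gives D_9.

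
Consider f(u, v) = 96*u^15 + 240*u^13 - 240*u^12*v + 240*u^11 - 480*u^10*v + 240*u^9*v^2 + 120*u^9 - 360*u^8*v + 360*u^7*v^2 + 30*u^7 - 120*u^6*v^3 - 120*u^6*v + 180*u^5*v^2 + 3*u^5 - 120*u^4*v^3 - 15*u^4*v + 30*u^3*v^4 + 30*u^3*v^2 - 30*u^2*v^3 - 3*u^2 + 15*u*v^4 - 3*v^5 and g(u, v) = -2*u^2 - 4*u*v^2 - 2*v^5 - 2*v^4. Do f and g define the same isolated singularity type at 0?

The Hessian of f at 0 is [[-6, 0], [0, 0]] with rank 1, so corank 1. A Groebner basis of the Jacobian ideal J(f) in C{u,v} is {v^4, u}; counting standard monomials gives mu = 4. Corank 1: A-series; mu = 4 gives A_4. The Hessian of g at 0 is [[-4, 0], [0, 0]] with rank 1, so corank 1. A Groebner basis of the Jacobian ideal J(g) in C{u,v} is {u^2, u + v^2}; counting standard monomials gives mu = 4. Corank 1: A-series; mu = 4 gives A_4. Both have type A_4, hence right-equivalent.

Yes.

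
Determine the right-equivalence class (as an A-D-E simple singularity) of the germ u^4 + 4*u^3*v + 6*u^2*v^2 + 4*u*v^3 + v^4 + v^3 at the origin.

E_{6}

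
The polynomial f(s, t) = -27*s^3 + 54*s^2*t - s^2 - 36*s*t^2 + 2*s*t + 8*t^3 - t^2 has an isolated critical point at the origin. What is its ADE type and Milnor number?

Type A_{2}, Milnor number mu = 2.

The Hessian of f at 0 has rank 1. Corank 1: A-series; mu = 2 gives A_2.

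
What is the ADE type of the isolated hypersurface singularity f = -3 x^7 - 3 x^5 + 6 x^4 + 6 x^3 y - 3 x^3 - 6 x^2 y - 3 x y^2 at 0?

D_8

The Hessian of f at 0 has rank 0. Corank 2; j^3 = -3*x*(x + y)^2 has shape L^2 M (L != M), so D-series; mu = 8 gives D_8.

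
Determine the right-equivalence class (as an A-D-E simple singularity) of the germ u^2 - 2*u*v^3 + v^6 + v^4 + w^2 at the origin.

A3

The Hessian of f at 0 has rank 2. Corank 1: A-series; mu = 3 gives A_3.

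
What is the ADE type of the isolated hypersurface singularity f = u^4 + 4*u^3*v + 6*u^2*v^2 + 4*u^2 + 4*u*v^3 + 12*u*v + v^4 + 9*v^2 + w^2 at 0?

A3

The Hessian of f at 0 is [[8, 12, 0], [12, 18, 0], [0, 0, 2]] with rank 2, so corank 1. A Groebner basis of the Jacobian ideal J(f) in C{u,v,w} is {v^3, u + 3*v/2, w}; counting standard monomials gives mu = 3. Corank 1: A-series; mu = 3 gives A_3.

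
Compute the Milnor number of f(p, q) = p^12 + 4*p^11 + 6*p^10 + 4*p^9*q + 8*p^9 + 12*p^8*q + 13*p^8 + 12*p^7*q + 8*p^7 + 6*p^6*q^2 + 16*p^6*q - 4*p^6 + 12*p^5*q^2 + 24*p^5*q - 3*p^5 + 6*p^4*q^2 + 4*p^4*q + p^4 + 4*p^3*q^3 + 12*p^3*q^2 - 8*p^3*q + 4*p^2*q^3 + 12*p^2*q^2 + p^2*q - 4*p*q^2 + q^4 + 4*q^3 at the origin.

The Hessian of f at 0 is [[0, 0], [0, 0]] with rank 0, so corank 2. A Groebner basis of the Jacobian ideal J(f) in C{p,q} is {p*q^2 - p*q/4 + q^2/2, -p*q/8 + q^3 + q^2/4, p^2 - 7*p*q/2 + 3*q^2}; counting standard monomials gives mu = 5. Corank 2; j^3 = q*(p - 2*q)^2 has shape L^2 M (L != M), so D-series; mu = 5 gives D_5.

5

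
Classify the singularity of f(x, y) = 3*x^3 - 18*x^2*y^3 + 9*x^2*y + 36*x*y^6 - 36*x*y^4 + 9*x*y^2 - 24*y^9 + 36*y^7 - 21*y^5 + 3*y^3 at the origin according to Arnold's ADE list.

E_8

The Hessian of f at 0 has rank 0. Corank 2; j^3 = 3*(x + y)^3 is a perfect cube, so E-series; the 5-jet and mu = 8 give E_8.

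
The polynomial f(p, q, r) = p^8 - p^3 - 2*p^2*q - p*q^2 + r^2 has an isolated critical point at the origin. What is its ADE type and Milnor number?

Type D_9, Milnor number mu = 9.

The Hessian of f at 0 is [[0, 0, 0], [0, 0, 0], [0, 0, 2]] with rank 1, so corank 2. A Groebner basis of the Jacobian ideal J(f) in C{p,q,r} is {p*q/8 + q^7 + q^2/8, p*q^2 + q^3, p^2 + p*q, r}; counting standard monomials gives mu = 9. Corank 2; j^3 = -p*(p + q)^2 has shape L^2 M (L != M), so D-series; mu = 9 gives D_9.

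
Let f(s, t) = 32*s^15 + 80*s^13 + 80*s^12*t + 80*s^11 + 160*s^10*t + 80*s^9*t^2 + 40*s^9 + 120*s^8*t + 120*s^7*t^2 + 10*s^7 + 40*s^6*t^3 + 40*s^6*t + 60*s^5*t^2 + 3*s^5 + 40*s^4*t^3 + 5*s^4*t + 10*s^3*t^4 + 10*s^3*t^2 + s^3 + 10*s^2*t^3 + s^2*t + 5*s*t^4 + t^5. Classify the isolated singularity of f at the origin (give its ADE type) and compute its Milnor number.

Type D_6, Milnor number mu = 6.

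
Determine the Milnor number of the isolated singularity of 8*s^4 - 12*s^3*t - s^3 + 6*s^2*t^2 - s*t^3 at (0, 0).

7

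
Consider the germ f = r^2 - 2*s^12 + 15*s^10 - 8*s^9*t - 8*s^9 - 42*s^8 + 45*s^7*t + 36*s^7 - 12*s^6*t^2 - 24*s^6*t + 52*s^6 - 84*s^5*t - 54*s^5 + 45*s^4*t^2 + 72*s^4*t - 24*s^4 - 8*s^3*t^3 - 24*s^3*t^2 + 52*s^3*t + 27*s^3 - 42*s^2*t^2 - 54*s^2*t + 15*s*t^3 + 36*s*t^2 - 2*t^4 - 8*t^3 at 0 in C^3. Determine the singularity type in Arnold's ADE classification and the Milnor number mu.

The Hessian of f at 0 has rank 1. Corank 2; j^3 = (3*s - 2*t)^3 is a perfect cube, so E-series; the 4-jet and mu = 7 give E_7.

Type E_7, Milnor number mu = 7.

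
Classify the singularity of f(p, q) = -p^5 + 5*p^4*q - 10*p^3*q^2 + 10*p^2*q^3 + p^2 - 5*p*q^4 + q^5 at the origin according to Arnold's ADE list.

A_4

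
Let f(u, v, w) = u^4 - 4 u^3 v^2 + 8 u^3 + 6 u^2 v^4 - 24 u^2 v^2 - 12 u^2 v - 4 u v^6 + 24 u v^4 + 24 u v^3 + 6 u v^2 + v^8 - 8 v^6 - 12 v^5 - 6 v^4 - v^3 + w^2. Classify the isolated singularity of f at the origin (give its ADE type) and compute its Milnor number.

Type E6, Milnor number mu = 6.

The Hessian of f at 0 has rank 1. Corank 2; j^3 = (2*u - v)^3 is a perfect cube, so E-series; the 4-jet and mu = 6 give E_6.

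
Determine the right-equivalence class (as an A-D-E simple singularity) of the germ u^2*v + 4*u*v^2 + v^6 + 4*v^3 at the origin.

The Hessian of f at 0 is [[0, 0], [0, 0]] with rank 0, so corank 2. A Groebner basis of the Jacobian ideal J(f) in C{u,v} is {u^2/6 + v^5 - 2*v^2/3, u^3 + 8*v^3, u*v + 2*v^2}; counting standard monomials gives mu = 7. Corank 2; j^3 = v*(u + 2*v)^2 has shape L^2 M (L != M), so D-series; mu = 7 gives D_7.

D_7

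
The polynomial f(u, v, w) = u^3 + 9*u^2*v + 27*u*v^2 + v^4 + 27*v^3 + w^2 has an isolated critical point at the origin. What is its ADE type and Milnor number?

The Hessian of f at 0 is [[0, 0, 0], [0, 0, 0], [0, 0, 2]] with rank 1, so corank 2. A Groebner basis of the Jacobian ideal J(f) in C{u,v,w} is {v^3, u^2 + 6*u*v + 9*v^2, w}; counting standard monomials gives mu = 6. Corank 2; j^3 = (u + 3*v)^3 is a perfect cube, so E-series; the 4-jet and mu = 6 give E_6.

Type E_6, Milnor number mu = 6.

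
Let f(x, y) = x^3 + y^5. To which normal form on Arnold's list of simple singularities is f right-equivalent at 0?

E_{8}

The Hessian of f at 0 has rank 0. Corank 2; j^3 = x^3 is a perfect cube, so E-series; the 5-jet and mu = 8 give E_8.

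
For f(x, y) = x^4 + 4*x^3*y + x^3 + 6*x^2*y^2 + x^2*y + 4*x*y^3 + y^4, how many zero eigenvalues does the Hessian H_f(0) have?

2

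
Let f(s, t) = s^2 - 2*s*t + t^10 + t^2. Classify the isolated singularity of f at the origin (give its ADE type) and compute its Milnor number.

Type A9, Milnor number mu = 9.

The Hessian of f at 0 has rank 1. Corank 1: A-series; mu = 9 gives A_9.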